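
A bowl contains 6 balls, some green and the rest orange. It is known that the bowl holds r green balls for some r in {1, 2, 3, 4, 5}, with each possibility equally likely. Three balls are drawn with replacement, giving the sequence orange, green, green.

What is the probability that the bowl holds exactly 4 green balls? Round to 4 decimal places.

0.3048

For each hypothesis, P(data | H) works out to: P(data | r = 1) = (5/6)(1/6)(1/6) = 5/216; P(data | r = 2) = (4/6)(2/6)(2/6) = 2/27; P(data | r = 3) = (3/6)(3/6)(3/6) = 1/8; P(data | r = 4) = (2/6)(4/6)(4/6) = 4/27; P(data | r = 5) = (1/6)(5/6)(5/6) = 25/216.
Multiplying each by its prior: 1/5 · 5/216 = 1/216, 1/5 · 2/27 = 2/135, 1/5 · 1/8 = 1/40, 1/5 · 4/27 = 4/135, 1/5 · 25/216 = 5/216; summing to 7/72.
By Bayes' rule, P(r = 4 | data) = (4/135) / (7/72) = 32/105.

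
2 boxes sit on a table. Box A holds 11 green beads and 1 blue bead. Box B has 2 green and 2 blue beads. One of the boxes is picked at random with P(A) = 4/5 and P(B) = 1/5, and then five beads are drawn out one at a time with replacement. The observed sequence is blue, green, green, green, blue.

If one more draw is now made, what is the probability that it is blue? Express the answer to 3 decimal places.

Compute the likelihood of the observed sequence for each case: P(data | box A) = (1/12)(11/12)(11/12)(11/12)(1/12) = 0.005349; P(data | box B) = (2/4)(2/4)(2/4)(2/4)(2/4) = 0.03125.
Multiplying each by its prior: 4/5 · 0.005349 = 0.0042792, 1/5 · 0.03125 = 0.00625; summing to 0.010529.
Normalising, the posterior is P(box A | data) = 0.40641, P(box B | data) = 0.59359.
So P(blue next | data) = Σ P(blue next | H) P(H | data) = (1/12)(0.40641) + (1/2)(0.59359) = 0.33066.

0.331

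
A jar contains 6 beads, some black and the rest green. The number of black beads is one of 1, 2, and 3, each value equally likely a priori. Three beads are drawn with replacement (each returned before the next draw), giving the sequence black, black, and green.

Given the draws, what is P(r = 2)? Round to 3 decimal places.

0.333

Compute the likelihood of the observed sequence for each case: P(data | r = 1) = (1/6)(1/6)(5/6) = 5/216; P(data | r = 2) = (2/6)(2/6)(4/6) = 2/27; P(data | r = 3) = (3/6)(3/6)(3/6) = 1/8.
Multiplying each by its prior: 1/3 · 5/216 = 5/648, 1/3 · 2/27 = 2/81, 1/3 · 1/8 = 1/24; with total 2/27.
So P(r = 2 | data) = (2/81) / (2/27) = 1/3.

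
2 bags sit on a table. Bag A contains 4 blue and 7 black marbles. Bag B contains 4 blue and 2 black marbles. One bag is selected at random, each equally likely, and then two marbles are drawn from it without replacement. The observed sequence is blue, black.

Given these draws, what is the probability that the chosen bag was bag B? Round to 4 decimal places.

For each hypothesis, P(data | H) works out to: P(data | bag A) = (4/11)(7/10) = 14/55; P(data | bag B) = (4/6)(2/5) = 4/15.
The prior-weighted likelihoods are 1/2 · 14/55 = 7/55, 1/2 · 4/15 = 2/15; with total 43/165.
Hence P(bag B | data) = (2/15) / (43/165) = 22/43.

0.5116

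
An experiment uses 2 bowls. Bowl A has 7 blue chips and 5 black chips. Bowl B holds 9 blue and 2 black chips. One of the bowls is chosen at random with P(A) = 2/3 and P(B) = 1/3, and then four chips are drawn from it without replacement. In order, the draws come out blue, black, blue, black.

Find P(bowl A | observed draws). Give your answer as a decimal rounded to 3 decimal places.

0.886

For each hypothesis, P(data | H) works out to: P(data | bowl A) = (7/12)(5/11)(6/10)(4/9) = 0.070707; P(data | bowl B) = (9/11)(2/10)(8/9)(1/8) = 0.018182.
Multiplying each by its prior: 2/3 · 0.070707 = 0.047138, 1/3 · 0.018182 = 0.0060606; with total 0.053199.
Therefore the posterior P(bowl A | data) = (0.047138) / (0.053199) = 0.88608.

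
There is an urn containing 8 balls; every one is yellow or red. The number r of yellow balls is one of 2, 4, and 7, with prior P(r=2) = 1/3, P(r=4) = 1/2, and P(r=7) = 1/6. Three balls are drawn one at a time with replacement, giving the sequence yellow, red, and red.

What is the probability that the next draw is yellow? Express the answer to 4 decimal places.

Compute the likelihood of the observed sequence for each case: P(data | r = 2) = (2/8)(6/8)(6/8) = 0.14062; P(data | r = 4) = (4/8)(4/8)(4/8) = 0.125; P(data | r = 7) = (7/8)(1/8)(1/8) = 0.013672.
The prior-weighted likelihoods are 1/3 · 0.14062 = 0.046875, 1/2 · 0.125 = 0.0625, 1/6 · 0.013672 = 0.0022786; with total 0.11165.
Dividing through by the total gives posterior P(r = 2 | data) = 0.41983, P(r = 4 | data) = 0.55977, P(r = 7 | data) = 0.020408.
Averaging over the posterior, P(yellow next | data) = (1/4)(0.41983) + (1/2)(0.55977) + (7/8)(0.020408) = 0.4027.

0.4027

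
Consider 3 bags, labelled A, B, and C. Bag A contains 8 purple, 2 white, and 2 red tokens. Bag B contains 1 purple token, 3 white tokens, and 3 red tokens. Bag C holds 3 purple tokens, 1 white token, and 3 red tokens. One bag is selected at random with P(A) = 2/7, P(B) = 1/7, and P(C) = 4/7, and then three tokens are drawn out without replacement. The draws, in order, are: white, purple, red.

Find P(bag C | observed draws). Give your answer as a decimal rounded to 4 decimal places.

For each hypothesis, P(data | H) works out to: P(data | bag A) = (2/12)(8/11)(2/10) = 0.024242; P(data | bag B) = (3/7)(1/6)(3/5) = 0.042857; P(data | bag C) = (1/7)(3/6)(3/5) = 0.042857.
Weighting by the prior gives 2/7 · 0.024242 = 0.0069264, 1/7 · 0.042857 = 0.0061224, 4/7 · 0.042857 = 0.02449; these sum to 0.037539.
So P(bag C | data) = (0.02449) / (0.037539) = 0.65239.

0.6524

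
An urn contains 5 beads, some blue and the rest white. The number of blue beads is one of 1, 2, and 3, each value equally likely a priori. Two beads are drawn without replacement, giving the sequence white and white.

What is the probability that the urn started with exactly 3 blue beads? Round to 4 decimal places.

0.1000

The likelihood of the observed sequence under each hypothesis: P(data | r = 1) = (4/5)(3/4) = 3/5; P(data | r = 2) = (3/5)(2/4) = 3/10; P(data | r = 3) = (2/5)(1/4) = 1/10.
Weighting by the prior gives 1/3 · 3/5 = 1/5, 1/3 · 3/10 = 1/10, 1/3 · 1/10 = 1/30; these sum to 1/3.
Hence P(r = 3 | data) = (1/30) / (1/3) = 1/10.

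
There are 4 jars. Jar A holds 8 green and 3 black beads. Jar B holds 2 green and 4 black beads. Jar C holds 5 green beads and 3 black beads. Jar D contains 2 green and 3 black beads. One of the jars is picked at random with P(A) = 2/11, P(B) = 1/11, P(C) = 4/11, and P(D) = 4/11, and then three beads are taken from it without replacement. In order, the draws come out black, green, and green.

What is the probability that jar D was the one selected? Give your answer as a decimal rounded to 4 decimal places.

Compute the likelihood of the observed sequence for each case: P(data | jar A) = (3/11)(8/10)(7/9) = 0.1697; P(data | jar B) = (4/6)(2/5)(1/4) = 0.066667; P(data | jar C) = (3/8)(5/7)(4/6) = 0.17857; P(data | jar D) = (3/5)(2/4)(1/3) = 0.1.
The prior-weighted likelihoods are 2/11 · 0.1697 = 0.030854, 1/11 · 0.066667 = 0.0060606, 4/11 · 0.17857 = 0.064935, 4/11 · 0.1 = 0.036364; with total 0.13821.
So P(jar D | data) = (0.036364) / (0.13821) = 0.2631.

0.2631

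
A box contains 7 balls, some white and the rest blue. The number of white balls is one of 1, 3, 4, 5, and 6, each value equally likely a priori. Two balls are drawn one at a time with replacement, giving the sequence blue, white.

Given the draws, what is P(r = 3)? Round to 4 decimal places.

0.2609

For each hypothesis, P(data | H) works out to: P(data | r = 1) = (6/7)(1/7) = 6/49; P(data | r = 3) = (4/7)(3/7) = 12/49; P(data | r = 4) = (3/7)(4/7) = 12/49; P(data | r = 5) = (2/7)(5/7) = 10/49; P(data | r = 6) = (1/7)(6/7) = 6/49.
Multiplying each by its prior: 1/5 · 6/49 = 6/245, 1/5 · 12/49 = 12/245, 1/5 · 12/49 = 12/245, 1/5 · 10/49 = 2/49, 1/5 · 6/49 = 6/245; summing to 46/245.
So P(r = 3 | data) = (12/245) / (46/245) = 6/23.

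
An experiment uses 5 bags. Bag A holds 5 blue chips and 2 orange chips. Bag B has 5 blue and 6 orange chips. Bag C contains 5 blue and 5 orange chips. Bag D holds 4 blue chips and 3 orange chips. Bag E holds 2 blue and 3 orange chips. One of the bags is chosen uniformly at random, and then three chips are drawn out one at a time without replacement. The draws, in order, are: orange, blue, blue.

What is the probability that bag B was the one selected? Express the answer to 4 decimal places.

0.1679

The likelihood of the observed sequence under each hypothesis: P(data | bag A) = (2/7)(5/6)(4/5) = 0.19048; P(data | bag B) = (6/11)(5/10)(4/9) = 0.12121; P(data | bag C) = (5/10)(5/9)(4/8) = 0.13889; P(data | bag D) = (3/7)(4/6)(3/5) = 0.17143; P(data | bag E) = (3/5)(2/4)(1/3) = 0.1.
Multiplying each by its prior: 1/5 · 0.19048 = 0.038095, 1/5 · 0.12121 = 0.024242, 1/5 · 0.13889 = 0.027778, 1/5 · 0.17143 = 0.034286, 1/5 · 0.1 = 0.02; these sum to 0.1444.
Hence P(bag B | data) = (0.024242) / (0.1444) = 0.16788.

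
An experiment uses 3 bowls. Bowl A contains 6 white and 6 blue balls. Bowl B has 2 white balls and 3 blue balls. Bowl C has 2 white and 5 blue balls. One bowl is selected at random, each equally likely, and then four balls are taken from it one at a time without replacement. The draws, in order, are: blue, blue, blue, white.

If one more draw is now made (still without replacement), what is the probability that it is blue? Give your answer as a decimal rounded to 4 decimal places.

0.3887

For each hypothesis, P(data | H) works out to: P(data | bowl A) = (6/12)(5/11)(4/10)(6/9) = 0.060606; P(data | bowl B) = (3/5)(2/4)(1/3)(2/2) = 0.1; P(data | bowl C) = (5/7)(4/6)(3/5)(2/4) = 0.14286.
Multiplying each by its prior: 1/3 · 0.060606 = 0.020202, 1/3 · 0.1 = 0.033333, 1/3 · 0.14286 = 0.047619; these sum to 0.10115.
Normalising, the posterior is P(bowl A | data) = 0.19971, P(bowl B | data) = 0.32953, P(bowl C | data) = 0.47076.
So P(blue next | data) = Σ P(blue next | H) P(H | data) = (3/8)(0.19971) + (0)(0.32953) + (2/3)(0.47076) = 0.38873.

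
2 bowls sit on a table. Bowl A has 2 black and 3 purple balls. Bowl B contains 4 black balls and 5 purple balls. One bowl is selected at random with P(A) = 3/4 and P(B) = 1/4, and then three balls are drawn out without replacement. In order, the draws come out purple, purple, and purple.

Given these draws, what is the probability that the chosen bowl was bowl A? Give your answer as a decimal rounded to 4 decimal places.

Under each hypothesis, the probability of the observed sequence is: P(data | bowl A) = (3/5)(2/4)(1/3) = 1/10; P(data | bowl B) = (5/9)(4/8)(3/7) = 5/42.
Multiplying each by its prior: 3/4 · 1/10 = 3/40, 1/4 · 5/42 = 5/168; with total 11/105.
Hence P(bowl A | data) = (3/40) / (11/105) = 63/88.

0.7159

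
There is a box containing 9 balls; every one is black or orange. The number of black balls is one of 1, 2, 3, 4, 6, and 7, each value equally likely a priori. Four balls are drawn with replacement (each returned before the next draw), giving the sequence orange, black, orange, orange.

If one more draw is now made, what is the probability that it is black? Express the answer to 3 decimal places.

0.312

The likelihood of the observed sequence under each hypothesis: P(data | r = 1) = (8/9)(1/9)(8/9)(8/9) = 0.078037; P(data | r = 2) = (7/9)(2/9)(7/9)(7/9) = 0.10456; P(data | r = 3) = (6/9)(3/9)(6/9)(6/9) = 0.098765; P(data | r = 4) = (5/9)(4/9)(5/9)(5/9) = 0.076208; P(data | r = 6) = (3/9)(6/9)(3/9)(3/9) = 0.024691; P(data | r = 7) = (2/9)(7/9)(2/9)(2/9) = 0.0085353.
Weighting by the prior gives 1/6 · 0.078037 = 0.013006, 1/6 · 0.10456 = 0.017426, 1/6 · 0.098765 = 0.016461, 1/6 · 0.076208 = 0.012701, 1/6 · 0.024691 = 0.0041152, 1/6 · 0.0085353 = 0.0014225; with total 0.065132.
Dividing through by the total gives posterior P(r = 1 | data) = 0.19969, P(r = 2 | data) = 0.26755, P(r = 3 | data) = 0.25273, P(r = 4 | data) = 0.19501, P(r = 6 | data) = 0.063183, P(r = 7 | data) = 0.021841.
The predictive probability is P(black next | data) = (1/9)(0.19969) + (2/9)(0.26755) + (1/3)(0.25273) + (4/9)(0.19501) + (2/3)(0.063183) + (7/9)(0.021841) = 0.31167.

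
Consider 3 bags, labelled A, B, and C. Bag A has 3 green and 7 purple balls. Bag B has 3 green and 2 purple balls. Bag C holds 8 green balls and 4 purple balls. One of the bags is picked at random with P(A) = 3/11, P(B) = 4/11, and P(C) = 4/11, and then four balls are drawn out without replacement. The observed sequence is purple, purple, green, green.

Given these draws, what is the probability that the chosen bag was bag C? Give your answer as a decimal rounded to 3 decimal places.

0.291

The likelihood of the observed sequence under each hypothesis: P(data | bag A) = (7/10)(6/9)(3/8)(2/7) = 0.05; P(data | bag B) = (2/5)(1/4)(3/3)(2/2) = 0.1; P(data | bag C) = (4/12)(3/11)(8/10)(7/9) = 0.056566.
The prior-weighted likelihoods are 3/11 · 0.05 = 0.013636, 4/11 · 0.1 = 0.036364, 4/11 · 0.056566 = 0.020569; these sum to 0.070569.
Therefore the posterior P(bag C | data) = (0.020569) / (0.070569) = 0.29148.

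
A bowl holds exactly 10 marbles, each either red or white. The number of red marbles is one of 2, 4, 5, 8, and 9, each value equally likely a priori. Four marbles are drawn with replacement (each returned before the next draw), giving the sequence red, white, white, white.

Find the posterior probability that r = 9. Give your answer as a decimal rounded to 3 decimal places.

0.003

Under each hypothesis, the probability of the observed sequence is: P(data | r = 2) = (2/10)(8/10)(8/10)(8/10) = 0.1024; P(data | r = 4) = (4/10)(6/10)(6/10)(6/10) = 0.0864; P(data | r = 5) = (5/10)(5/10)(5/10)(5/10) = 0.0625; P(data | r = 8) = (8/10)(2/10)(2/10)(2/10) = 0.0064; P(data | r = 9) = (9/10)(1/10)(1/10)(1/10) = 0.0009.
The prior-weighted likelihoods are 1/5 · 0.1024 = 0.02048, 1/5 · 0.0864 = 0.01728, 1/5 · 0.0625 = 0.0125, 1/5 · 0.0064 = 0.00128, 1/5 · 0.0009 = 0.00018; summing to 0.05172.
Hence P(r = 9 | data) = (0.00018) / (0.05172) = 0.0034803.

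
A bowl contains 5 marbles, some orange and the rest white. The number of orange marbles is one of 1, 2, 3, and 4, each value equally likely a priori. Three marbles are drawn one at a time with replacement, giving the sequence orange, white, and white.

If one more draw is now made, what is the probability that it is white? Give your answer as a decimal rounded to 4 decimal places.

The likelihood of the observed sequence under each hypothesis: P(data | r = 1) = (1/5)(4/5)(4/5) = 16/125; P(data | r = 2) = (2/5)(3/5)(3/5) = 18/125; P(data | r = 3) = (3/5)(2/5)(2/5) = 12/125; P(data | r = 4) = (4/5)(1/5)(1/5) = 4/125.
The prior-weighted likelihoods are 1/4 · 16/125 = 4/125, 1/4 · 18/125 = 9/250, 1/4 · 12/125 = 3/125, 1/4 · 4/125 = 1/125; summing to 1/10.
The posterior is then P(r = 1 | data) = 8/25, P(r = 2 | data) = 9/25, P(r = 3 | data) = 6/25, P(r = 4 | data) = 2/25.
So P(white next | data) = Σ P(white next | H) P(H | data) = (4/5)(8/25) + (3/5)(9/25) + (2/5)(6/25) + (1/5)(2/25) = 73/125.

0.5840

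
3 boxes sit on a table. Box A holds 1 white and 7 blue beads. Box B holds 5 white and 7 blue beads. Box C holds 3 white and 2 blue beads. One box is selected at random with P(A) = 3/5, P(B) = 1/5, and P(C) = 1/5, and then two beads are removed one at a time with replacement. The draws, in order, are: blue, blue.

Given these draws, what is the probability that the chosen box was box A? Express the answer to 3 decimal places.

0.821

For each hypothesis, P(data | H) works out to: P(data | box A) = (7/8)(7/8) = 0.76562; P(data | box B) = (7/12)(7/12) = 0.34028; P(data | box C) = (2/5)(2/5) = 0.16.
Multiplying each by its prior: 3/5 · 0.76562 = 0.45937, 1/5 · 0.34028 = 0.068056, 1/5 · 0.16 = 0.032; summing to 0.55943.
So P(box A | data) = (0.45937) / (0.55943) = 0.82115.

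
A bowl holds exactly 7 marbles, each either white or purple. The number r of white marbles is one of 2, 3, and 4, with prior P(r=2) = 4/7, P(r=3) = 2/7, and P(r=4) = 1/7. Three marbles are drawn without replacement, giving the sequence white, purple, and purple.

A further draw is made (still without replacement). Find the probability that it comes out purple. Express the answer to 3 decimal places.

Compute the likelihood of the observed sequence for each case: P(data | r = 2) = (2/7)(5/6)(4/5) = 4/21; P(data | r = 3) = (3/7)(4/6)(3/5) = 6/35; P(data | r = 4) = (4/7)(3/6)(2/5) = 4/35.
Weighting by the prior gives 4/7 · 4/21 = 16/147, 2/7 · 6/35 = 12/245, 1/7 · 4/35 = 4/245; with total 128/735.
Normalising, the posterior is P(r = 2 | data) = 5/8, P(r = 3 | data) = 9/32, P(r = 4 | data) = 3/32.
So P(purple next | data) = Σ P(purple next | H) P(H | data) = (3/4)(5/8) + (1/2)(9/32) + (1/4)(3/32) = 81/128.

0.633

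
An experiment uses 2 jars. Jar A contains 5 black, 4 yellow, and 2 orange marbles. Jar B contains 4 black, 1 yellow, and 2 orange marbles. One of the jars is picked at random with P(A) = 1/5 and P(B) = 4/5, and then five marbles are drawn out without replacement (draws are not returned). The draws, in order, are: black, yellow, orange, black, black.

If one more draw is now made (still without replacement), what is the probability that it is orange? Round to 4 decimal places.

The likelihood of the observed sequence under each hypothesis: P(data | jar A) = (5/11)(4/10)(2/9)(4/8)(3/7) = 0.008658; P(data | jar B) = (4/7)(1/6)(2/5)(3/4)(2/3) = 0.019048.
The prior-weighted likelihoods are 1/5 · 0.008658 = 0.0017316, 4/5 · 0.019048 = 0.015238; with total 0.01697.
Normalising, the posterior is P(jar A | data) = 0.10204, P(jar B | data) = 0.89796.
Averaging over the posterior, P(orange next | data) = (1/6)(0.10204) + (1/2)(0.89796) = 0.46599.

0.4660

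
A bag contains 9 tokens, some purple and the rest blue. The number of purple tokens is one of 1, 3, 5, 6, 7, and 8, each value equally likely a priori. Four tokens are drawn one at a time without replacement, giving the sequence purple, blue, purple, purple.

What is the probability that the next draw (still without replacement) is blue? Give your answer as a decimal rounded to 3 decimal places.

0.293

For each hypothesis, P(data | H) works out to: P(data | r = 1) = (1/9)(8/8)(0/7) = 0; P(data | r = 3) = (3/9)(6/8)(2/7)(1/6) = 1/84; P(data | r = 5) = (5/9)(4/8)(4/7)(3/6) = 5/63; P(data | r = 6) = (6/9)(3/8)(5/7)(4/6) = 5/42; P(data | r = 7) = (7/9)(2/8)(6/7)(5/6) = 5/36; P(data | r = 8) = (8/9)(1/8)(7/7)(6/6) = 1/9.
The prior-weighted likelihoods are 1/6 · 0 = 0, 1/6 · 1/84 = 1/504, 1/6 · 5/63 = 5/378, 1/6 · 5/42 = 5/252, 1/6 · 5/36 = 5/216, 1/6 · 1/9 = 1/54; these sum to 29/378.
The posterior is then P(r = 1 | data) = 0, P(r = 3 | data) = 3/116, P(r = 5 | data) = 5/29, P(r = 6 | data) = 15/58, P(r = 7 | data) = 35/116, P(r = 8 | data) = 7/29.
So P(blue next | data) = Σ P(blue next | H) P(H | data) = (1)(3/116) + (3/5)(5/29) + (2/5)(15/58) + (1/5)(35/116) + (0)(7/29) = 17/58.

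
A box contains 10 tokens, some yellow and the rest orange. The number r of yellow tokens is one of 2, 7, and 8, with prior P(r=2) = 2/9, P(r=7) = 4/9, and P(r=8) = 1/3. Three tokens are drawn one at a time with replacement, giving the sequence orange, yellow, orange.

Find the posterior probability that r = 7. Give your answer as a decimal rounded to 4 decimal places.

0.4172

For each hypothesis, P(data | H) works out to: P(data | r = 2) = (8/10)(2/10)(8/10) = 0.128; P(data | r = 7) = (3/10)(7/10)(3/10) = 0.063; P(data | r = 8) = (2/10)(8/10)(2/10) = 0.032.
Weighting by the prior gives 2/9 · 0.128 = 0.028444, 4/9 · 0.063 = 0.028, 1/3 · 0.032 = 0.010667; summing to 0.067111.
So P(r = 7 | data) = (0.028) / (0.067111) = 0.41722.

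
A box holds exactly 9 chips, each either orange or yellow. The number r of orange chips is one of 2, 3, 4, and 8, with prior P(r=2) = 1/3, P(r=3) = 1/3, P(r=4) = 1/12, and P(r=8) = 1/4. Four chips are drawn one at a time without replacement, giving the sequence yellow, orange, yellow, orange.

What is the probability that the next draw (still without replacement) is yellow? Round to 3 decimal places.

Under each hypothesis, the probability of the observed sequence is: P(data | r = 2) = (7/9)(2/8)(6/7)(1/6) = 1/36; P(data | r = 3) = (6/9)(3/8)(5/7)(2/6) = 5/84; P(data | r = 4) = (5/9)(4/8)(4/7)(3/6) = 5/63; P(data | r = 8) = (1/9)(8/8)(0/7) = 0.
Weighting by the prior gives 1/3 · 1/36 = 1/108, 1/3 · 5/84 = 5/252, 1/12 · 5/63 = 5/756, 1/4 · 0 = 0; summing to 1/28.
Normalising, the posterior is P(r = 2 | data) = 7/27, P(r = 3 | data) = 5/9, P(r = 4 | data) = 5/27, P(r = 8 | data) = 0.
So P(yellow next | data) = Σ P(yellow next | H) P(H | data) = (1)(7/27) + (4/5)(5/9) + (3/5)(5/27) = 22/27.

0.815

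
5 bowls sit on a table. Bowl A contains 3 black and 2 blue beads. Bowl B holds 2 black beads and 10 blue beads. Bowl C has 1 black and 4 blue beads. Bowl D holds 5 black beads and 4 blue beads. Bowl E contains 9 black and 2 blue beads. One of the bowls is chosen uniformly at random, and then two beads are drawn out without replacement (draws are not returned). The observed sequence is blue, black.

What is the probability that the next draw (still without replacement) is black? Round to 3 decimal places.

Under each hypothesis, the probability of the observed sequence is: P(data | bowl A) = (2/5)(3/4) = 0.3; P(data | bowl B) = (10/12)(2/11) = 0.15152; P(data | bowl C) = (4/5)(1/4) = 0.2; P(data | bowl D) = (4/9)(5/8) = 0.27778; P(data | bowl E) = (2/11)(9/10) = 0.16364.
Multiplying each by its prior: 1/5 · 0.3 = 0.06, 1/5 · 0.15152 = 0.030303, 1/5 · 0.2 = 0.04, 1/5 · 0.27778 = 0.055556, 1/5 · 0.16364 = 0.032727; summing to 0.21859.
Normalising, the posterior is P(bowl A | data) = 0.27449, P(bowl B | data) = 0.13863, P(bowl C | data) = 0.18299, P(bowl D | data) = 0.25416, P(bowl E | data) = 0.14972.
Averaging over the posterior, P(black next | data) = (2/3)(0.27449) + (1/10)(0.13863) + (0)(0.18299) + (4/7)(0.25416) + (8/9)(0.14972) = 0.47518.

0.475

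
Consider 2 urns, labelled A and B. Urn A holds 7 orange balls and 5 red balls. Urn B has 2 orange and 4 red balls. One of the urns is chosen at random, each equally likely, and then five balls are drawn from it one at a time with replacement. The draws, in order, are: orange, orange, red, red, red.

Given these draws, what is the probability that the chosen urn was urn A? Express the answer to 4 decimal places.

0.4278

Compute the likelihood of the observed sequence for each case: P(data | urn A) = (7/12)(7/12)(5/12)(5/12)(5/12) = 0.024615; P(data | urn B) = (2/6)(2/6)(4/6)(4/6)(4/6) = 0.032922.
Multiplying each by its prior: 1/2 · 0.024615 = 0.012308, 1/2 · 0.032922 = 0.016461; with total 0.028768.
So P(urn A | data) = (0.012308) / (0.028768) = 0.42781.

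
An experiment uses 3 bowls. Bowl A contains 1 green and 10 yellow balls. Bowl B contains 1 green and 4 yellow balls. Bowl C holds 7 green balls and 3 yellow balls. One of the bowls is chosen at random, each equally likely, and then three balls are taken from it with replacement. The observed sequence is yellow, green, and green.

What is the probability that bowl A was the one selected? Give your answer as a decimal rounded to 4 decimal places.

The likelihood of the observed sequence under each hypothesis: P(data | bowl A) = (10/11)(1/11)(1/11) = 0.0075131; P(data | bowl B) = (4/5)(1/5)(1/5) = 0.032; P(data | bowl C) = (3/10)(7/10)(7/10) = 0.147.
Weighting by the prior gives 1/3 · 0.0075131 = 0.0025044, 1/3 · 0.032 = 0.010667, 1/3 · 0.147 = 0.049; summing to 0.062171.
Hence P(bowl A | data) = (0.0025044) / (0.062171) = 0.040282.

0.0403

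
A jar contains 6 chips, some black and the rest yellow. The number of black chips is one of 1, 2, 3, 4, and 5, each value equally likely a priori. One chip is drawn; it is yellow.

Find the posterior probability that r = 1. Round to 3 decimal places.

The likelihood of this draw under each hypothesis: P(data | r = 1) = (5/6) = 5/6; P(data | r = 2) = (4/6) = 2/3; P(data | r = 3) = (3/6) = 1/2; P(data | r = 4) = (2/6) = 1/3; P(data | r = 5) = (1/6) = 1/6.
Weighting by the prior gives 1/5 · 5/6 = 1/6, 1/5 · 2/3 = 2/15, 1/5 · 1/2 = 1/10, 1/5 · 1/3 = 1/15, 1/5 · 1/6 = 1/30; with total 1/2.
By Bayes' rule, P(r = 1 | data) = (1/6) / (1/2) = 1/3.

0.333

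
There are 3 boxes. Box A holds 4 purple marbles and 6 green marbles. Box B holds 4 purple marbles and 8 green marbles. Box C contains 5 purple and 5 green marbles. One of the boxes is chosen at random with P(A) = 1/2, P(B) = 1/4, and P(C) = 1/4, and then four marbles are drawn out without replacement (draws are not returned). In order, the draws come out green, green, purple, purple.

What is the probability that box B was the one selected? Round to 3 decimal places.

0.203

The likelihood of the observed sequence under each hypothesis: P(data | box A) = (6/10)(5/9)(4/8)(3/7) = 1/14; P(data | box B) = (8/12)(7/11)(4/10)(3/9) = 28/495; P(data | box C) = (5/10)(4/9)(5/8)(4/7) = 5/63.
Weighting by the prior gives 1/2 · 1/14 = 1/28, 1/4 · 28/495 = 7/495, 1/4 · 5/63 = 5/252; these sum to 23/330.
Hence P(box B | data) = (7/495) / (23/330) = 14/69.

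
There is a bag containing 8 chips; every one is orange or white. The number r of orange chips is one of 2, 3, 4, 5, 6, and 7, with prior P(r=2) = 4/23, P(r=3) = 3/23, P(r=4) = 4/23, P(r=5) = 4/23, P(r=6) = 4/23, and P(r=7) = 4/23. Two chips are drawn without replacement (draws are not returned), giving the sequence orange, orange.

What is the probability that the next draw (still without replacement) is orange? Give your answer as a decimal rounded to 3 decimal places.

0.631

The likelihood of the observed sequence under each hypothesis: P(data | r = 2) = (2/8)(1/7) = 1/28; P(data | r = 3) = (3/8)(2/7) = 3/28; P(data | r = 4) = (4/8)(3/7) = 3/14; P(data | r = 5) = (5/8)(4/7) = 5/14; P(data | r = 6) = (6/8)(5/7) = 15/28; P(data | r = 7) = (7/8)(6/7) = 3/4.
The prior-weighted likelihoods are 4/23 · 1/28 = 1/161, 3/23 · 3/28 = 9/644, 4/23 · 3/14 = 6/161, 4/23 · 5/14 = 10/161, 4/23 · 15/28 = 15/161, 4/23 · 3/4 = 3/23; with total 221/644.
Dividing through by the total gives posterior P(r = 2 | data) = 4/221, P(r = 3 | data) = 9/221, P(r = 4 | data) = 24/221, P(r = 5 | data) = 40/221, P(r = 6 | data) = 60/221, P(r = 7 | data) = 84/221.
Averaging over the posterior, P(orange next | data) = (0)(4/221) + (1/6)(9/221) + (1/3)(24/221) + (1/2)(40/221) + (2/3)(60/221) + (5/6)(84/221) = 279/442.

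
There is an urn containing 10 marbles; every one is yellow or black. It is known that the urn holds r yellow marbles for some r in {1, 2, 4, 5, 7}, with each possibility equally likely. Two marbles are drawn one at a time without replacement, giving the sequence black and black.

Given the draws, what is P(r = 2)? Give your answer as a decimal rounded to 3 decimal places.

0.304

For each hypothesis, P(data | H) works out to: P(data | r = 1) = (9/10)(8/9) = 4/5; P(data | r = 2) = (8/10)(7/9) = 28/45; P(data | r = 4) = (6/10)(5/9) = 1/3; P(data | r = 5) = (5/10)(4/9) = 2/9; P(data | r = 7) = (3/10)(2/9) = 1/15.
Multiplying each by its prior: 1/5 · 4/5 = 4/25, 1/5 · 28/45 = 28/225, 1/5 · 1/3 = 1/15, 1/5 · 2/9 = 2/45, 1/5 · 1/15 = 1/75; these sum to 92/225.
So P(r = 2 | data) = (28/225) / (92/225) = 7/23.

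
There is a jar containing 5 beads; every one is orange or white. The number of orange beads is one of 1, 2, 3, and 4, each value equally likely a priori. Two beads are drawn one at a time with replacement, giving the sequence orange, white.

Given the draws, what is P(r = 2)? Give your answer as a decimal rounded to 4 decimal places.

The likelihood of the observed sequence under each hypothesis: P(data | r = 1) = (1/5)(4/5) = 4/25; P(data | r = 2) = (2/5)(3/5) = 6/25; P(data | r = 3) = (3/5)(2/5) = 6/25; P(data | r = 4) = (4/5)(1/5) = 4/25.
Weighting by the prior gives 1/4 · 4/25 = 1/25, 1/4 · 6/25 = 3/50, 1/4 · 6/25 = 3/50, 1/4 · 4/25 = 1/25; summing to 1/5.
By Bayes' rule, P(r = 2 | data) = (3/50) / (1/5) = 3/10.

0.3000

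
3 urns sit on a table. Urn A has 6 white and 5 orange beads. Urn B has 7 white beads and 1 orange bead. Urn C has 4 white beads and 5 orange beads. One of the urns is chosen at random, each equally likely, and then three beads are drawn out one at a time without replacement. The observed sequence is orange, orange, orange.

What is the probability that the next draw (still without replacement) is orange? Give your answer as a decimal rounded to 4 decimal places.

Under each hypothesis, the probability of the observed sequence is: P(data | urn A) = (5/11)(4/10)(3/9) = 0.060606; P(data | urn B) = (1/8)(0/7) = 0; P(data | urn C) = (5/9)(4/8)(3/7) = 0.11905.
The prior-weighted likelihoods are 1/3 · 0.060606 = 0.020202, 1/3 · 0 = 0, 1/3 · 0.11905 = 0.039683; with total 0.059885.
The posterior is then P(urn A | data) = 0.33735, P(urn B | data) = 0, P(urn C | data) = 0.66265.
So P(orange next | data) = Σ P(orange next | H) P(H | data) = (1/4)(0.33735) + (1/3)(0.66265) = 0.30522.

0.3052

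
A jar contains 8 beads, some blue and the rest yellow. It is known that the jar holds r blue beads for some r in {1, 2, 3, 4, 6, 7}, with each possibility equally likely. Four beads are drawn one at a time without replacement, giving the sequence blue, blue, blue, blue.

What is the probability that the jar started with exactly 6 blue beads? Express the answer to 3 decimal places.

For each hypothesis, P(data | H) works out to: P(data | r = 1) = (1/8)(0/7) = 0; P(data | r = 2) = (2/8)(1/7)(0/6) = 0; P(data | r = 3) = (3/8)(2/7)(1/6)(0/5) = 0; P(data | r = 4) = (4/8)(3/7)(2/6)(1/5) = 1/70; P(data | r = 6) = (6/8)(5/7)(4/6)(3/5) = 3/14; P(data | r = 7) = (7/8)(6/7)(5/6)(4/5) = 1/2.
Multiplying each by its prior: 1/6 · 0 = 0, 1/6 · 0 = 0, 1/6 · 0 = 0, 1/6 · 1/70 = 1/420, 1/6 · 3/14 = 1/28, 1/6 · 1/2 = 1/12; with total 17/140.
So P(r = 6 | data) = (1/28) / (17/140) = 5/17.

0.294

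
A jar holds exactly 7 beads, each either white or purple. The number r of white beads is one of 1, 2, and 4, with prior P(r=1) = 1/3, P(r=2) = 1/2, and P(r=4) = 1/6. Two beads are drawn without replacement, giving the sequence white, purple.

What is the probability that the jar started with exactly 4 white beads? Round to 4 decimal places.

0.2222

Under each hypothesis, the probability of the observed sequence is: P(data | r = 1) = (1/7)(6/6) = 1/7; P(data | r = 2) = (2/7)(5/6) = 5/21; P(data | r = 4) = (4/7)(3/6) = 2/7.
The prior-weighted likelihoods are 1/3 · 1/7 = 1/21, 1/2 · 5/21 = 5/42, 1/6 · 2/7 = 1/21; summing to 3/14.
Therefore the posterior P(r = 4 | data) = (1/21) / (3/14) = 2/9.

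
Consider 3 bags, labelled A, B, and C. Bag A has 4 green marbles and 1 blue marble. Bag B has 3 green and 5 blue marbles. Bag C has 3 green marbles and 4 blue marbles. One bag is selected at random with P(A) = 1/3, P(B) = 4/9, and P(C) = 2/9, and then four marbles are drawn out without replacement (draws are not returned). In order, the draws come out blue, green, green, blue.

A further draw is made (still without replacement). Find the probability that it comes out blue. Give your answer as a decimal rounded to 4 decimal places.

Compute the likelihood of the observed sequence for each case: P(data | bag A) = (1/5)(4/4)(3/3)(0/2) = 0; P(data | bag B) = (5/8)(3/7)(2/6)(4/5) = 1/14; P(data | bag C) = (4/7)(3/6)(2/5)(3/4) = 3/35.
Weighting by the prior gives 1/3 · 0 = 0, 4/9 · 1/14 = 2/63, 2/9 · 3/35 = 2/105; with total 16/315.
The posterior is then P(bag A | data) = 0, P(bag B | data) = 5/8, P(bag C | data) = 3/8.
So P(blue next | data) = Σ P(blue next | H) P(H | data) = (3/4)(5/8) + (2/3)(3/8) = 23/32.

0.7188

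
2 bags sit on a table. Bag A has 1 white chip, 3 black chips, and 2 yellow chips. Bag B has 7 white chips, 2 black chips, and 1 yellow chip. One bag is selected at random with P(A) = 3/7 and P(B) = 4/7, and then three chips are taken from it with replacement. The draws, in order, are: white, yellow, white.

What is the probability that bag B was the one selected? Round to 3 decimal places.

The likelihood of the observed sequence under each hypothesis: P(data | bag A) = (1/6)(2/6)(1/6) = 0.0092593; P(data | bag B) = (7/10)(1/10)(7/10) = 0.049.
Weighting by the prior gives 3/7 · 0.0092593 = 0.0039683, 4/7 · 0.049 = 0.028; summing to 0.031968.
By Bayes' rule, P(bag B | data) = (0.028) / (0.031968) = 0.87587.

0.876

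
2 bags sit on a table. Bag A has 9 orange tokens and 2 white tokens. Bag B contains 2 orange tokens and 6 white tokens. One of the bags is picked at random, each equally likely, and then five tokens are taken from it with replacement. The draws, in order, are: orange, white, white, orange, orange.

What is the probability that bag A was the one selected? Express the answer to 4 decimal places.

Compute the likelihood of the observed sequence for each case: P(data | bag A) = (9/11)(2/11)(2/11)(9/11)(9/11) = 0.018106; P(data | bag B) = (2/8)(6/8)(6/8)(2/8)(2/8) = 0.0087891.
Multiplying each by its prior: 1/2 · 0.018106 = 0.009053, 1/2 · 0.0087891 = 0.0043945; summing to 0.013448.
Therefore the posterior P(bag A | data) = (0.009053) / (0.013448) = 0.67321.

0.6732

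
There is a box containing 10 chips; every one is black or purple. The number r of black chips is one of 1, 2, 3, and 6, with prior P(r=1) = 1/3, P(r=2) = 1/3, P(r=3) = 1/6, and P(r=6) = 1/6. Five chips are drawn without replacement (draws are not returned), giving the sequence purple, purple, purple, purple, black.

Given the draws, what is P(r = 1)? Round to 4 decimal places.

The likelihood of the observed sequence under each hypothesis: P(data | r = 1) = (9/10)(8/9)(7/8)(6/7)(1/6) = 0.1; P(data | r = 2) = (8/10)(7/9)(6/8)(5/7)(2/6) = 0.11111; P(data | r = 3) = (7/10)(6/9)(5/8)(4/7)(3/6) = 0.083333; P(data | r = 6) = (4/10)(3/9)(2/8)(1/7)(6/6) = 0.0047619.
Weighting by the prior gives 1/3 · 0.1 = 0.033333, 1/3 · 0.11111 = 0.037037, 1/6 · 0.083333 = 0.013889, 1/6 · 0.0047619 = 0.00079365; with total 0.085053.
Hence P(r = 1 | data) = (0.033333) / (0.085053) = 0.39191.

0.3919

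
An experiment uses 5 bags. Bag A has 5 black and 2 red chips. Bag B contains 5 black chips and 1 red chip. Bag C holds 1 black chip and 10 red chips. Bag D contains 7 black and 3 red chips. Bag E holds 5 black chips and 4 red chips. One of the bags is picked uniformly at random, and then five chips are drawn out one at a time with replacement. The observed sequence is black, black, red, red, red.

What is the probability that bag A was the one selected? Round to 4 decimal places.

For each hypothesis, P(data | H) works out to: P(data | bag A) = (5/7)(5/7)(2/7)(2/7)(2/7) = 0.0119; P(data | bag B) = (5/6)(5/6)(1/6)(1/6)(1/6) = 0.003215; P(data | bag C) = (1/11)(1/11)(10/11)(10/11)(10/11) = 0.0062092; P(data | bag D) = (7/10)(7/10)(3/10)(3/10)(3/10) = 0.01323; P(data | bag E) = (5/9)(5/9)(4/9)(4/9)(4/9) = 0.027096.
Multiplying each by its prior: 1/5 · 0.0119 = 0.00238, 1/5 · 0.003215 = 0.000643, 1/5 · 0.0062092 = 0.0012418, 1/5 · 0.01323 = 0.002646, 1/5 · 0.027096 = 0.0054192; with total 0.01233.
Therefore the posterior P(bag A | data) = (0.00238) / (0.01233) = 0.19302.

0.1930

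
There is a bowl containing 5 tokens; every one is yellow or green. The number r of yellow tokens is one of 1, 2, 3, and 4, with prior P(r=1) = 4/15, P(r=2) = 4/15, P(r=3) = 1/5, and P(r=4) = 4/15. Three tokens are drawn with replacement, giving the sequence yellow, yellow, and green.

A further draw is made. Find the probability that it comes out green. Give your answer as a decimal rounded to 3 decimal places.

For each hypothesis, P(data | H) works out to: P(data | r = 1) = (1/5)(1/5)(4/5) = 0.032; P(data | r = 2) = (2/5)(2/5)(3/5) = 0.096; P(data | r = 3) = (3/5)(3/5)(2/5) = 0.144; P(data | r = 4) = (4/5)(4/5)(1/5) = 0.128.
Weighting by the prior gives 4/15 · 0.032 = 0.0085333, 4/15 · 0.096 = 0.0256, 1/5 · 0.144 = 0.0288, 4/15 · 0.128 = 0.034133; with total 0.097067.
Normalising, the posterior is P(r = 1 | data) = 0.087912, P(r = 2 | data) = 0.26374, P(r = 3 | data) = 0.2967, P(r = 4 | data) = 0.35165.
Averaging over the posterior, P(green next | data) = (4/5)(0.087912) + (3/5)(0.26374) + (2/5)(0.2967) + (1/5)(0.35165) = 0.41758.

0.418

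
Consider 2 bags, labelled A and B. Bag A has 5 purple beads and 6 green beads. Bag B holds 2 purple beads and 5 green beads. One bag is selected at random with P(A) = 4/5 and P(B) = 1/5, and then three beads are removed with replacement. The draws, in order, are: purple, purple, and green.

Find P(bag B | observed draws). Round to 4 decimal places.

Under each hypothesis, the probability of the observed sequence is: P(data | bag A) = (5/11)(5/11)(6/11) = 0.1127; P(data | bag B) = (2/7)(2/7)(5/7) = 0.058309.
Multiplying each by its prior: 4/5 · 0.1127 = 0.090158, 1/5 · 0.058309 = 0.011662; with total 0.10182.
Therefore the posterior P(bag B | data) = (0.011662) / (0.10182) = 0.11453.

0.1145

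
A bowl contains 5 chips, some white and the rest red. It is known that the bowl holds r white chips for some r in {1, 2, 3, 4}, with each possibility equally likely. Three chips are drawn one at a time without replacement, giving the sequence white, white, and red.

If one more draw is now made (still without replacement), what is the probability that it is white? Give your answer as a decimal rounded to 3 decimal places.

0.600

For each hypothesis, P(data | H) works out to: P(data | r = 1) = (1/5)(0/4) = 0; P(data | r = 2) = (2/5)(1/4)(3/3) = 1/10; P(data | r = 3) = (3/5)(2/4)(2/3) = 1/5; P(data | r = 4) = (4/5)(3/4)(1/3) = 1/5.
The prior-weighted likelihoods are 1/4 · 0 = 0, 1/4 · 1/10 = 1/40, 1/4 · 1/5 = 1/20, 1/4 · 1/5 = 1/20; these sum to 1/8.
The posterior is then P(r = 1 | data) = 0, P(r = 2 | data) = 1/5, P(r = 3 | data) = 2/5, P(r = 4 | data) = 2/5.
Averaging over the posterior, P(white next | data) = (0)(1/5) + (1/2)(2/5) + (1)(2/5) = 3/5.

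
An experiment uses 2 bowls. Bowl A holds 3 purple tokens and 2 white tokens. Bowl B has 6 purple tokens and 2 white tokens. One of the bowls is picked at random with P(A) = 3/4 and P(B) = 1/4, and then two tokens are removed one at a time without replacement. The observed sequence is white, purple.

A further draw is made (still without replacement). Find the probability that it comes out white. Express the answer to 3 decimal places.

Under each hypothesis, the probability of the observed sequence is: P(data | bowl A) = (2/5)(3/4) = 3/10; P(data | bowl B) = (2/8)(6/7) = 3/14.
Multiplying each by its prior: 3/4 · 3/10 = 9/40, 1/4 · 3/14 = 3/56; these sum to 39/140.
Normalising, the posterior is P(bowl A | data) = 21/26, P(bowl B | data) = 5/26.
The predictive probability is P(white next | data) = (1/3)(21/26) + (1/6)(5/26) = 47/156.

0.301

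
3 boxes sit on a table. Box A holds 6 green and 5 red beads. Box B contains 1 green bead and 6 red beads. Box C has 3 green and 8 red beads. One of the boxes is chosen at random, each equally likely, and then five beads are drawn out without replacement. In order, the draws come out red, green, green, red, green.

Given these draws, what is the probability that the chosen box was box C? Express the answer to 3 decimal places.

0.123

The likelihood of the observed sequence under each hypothesis: P(data | box A) = (5/11)(6/10)(5/9)(4/8)(4/7) = 0.04329; P(data | box B) = (6/7)(1/6)(0/5) = 0; P(data | box C) = (8/11)(3/10)(2/9)(7/8)(1/7) = 0.0060606.
Multiplying each by its prior: 1/3 · 0.04329 = 0.01443, 1/3 · 0 = 0, 1/3 · 0.0060606 = 0.0020202; with total 0.01645.
So P(box C | data) = (0.0020202) / (0.01645) = 0.12281.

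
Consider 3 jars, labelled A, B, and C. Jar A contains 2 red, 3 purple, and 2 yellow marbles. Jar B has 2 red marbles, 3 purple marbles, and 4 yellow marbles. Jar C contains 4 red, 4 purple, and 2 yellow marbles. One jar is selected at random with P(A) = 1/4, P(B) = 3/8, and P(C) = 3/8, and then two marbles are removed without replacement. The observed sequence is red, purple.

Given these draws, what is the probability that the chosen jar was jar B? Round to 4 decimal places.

0.2339

Compute the likelihood of the observed sequence for each case: P(data | jar A) = (2/7)(3/6) = 0.14286; P(data | jar B) = (2/9)(3/8) = 0.083333; P(data | jar C) = (4/10)(4/9) = 0.17778.
Multiplying each by its prior: 1/4 · 0.14286 = 0.035714, 3/8 · 0.083333 = 0.03125, 3/8 · 0.17778 = 0.066667; with total 0.13363.
So P(jar B | data) = (0.03125) / (0.13363) = 0.23385.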